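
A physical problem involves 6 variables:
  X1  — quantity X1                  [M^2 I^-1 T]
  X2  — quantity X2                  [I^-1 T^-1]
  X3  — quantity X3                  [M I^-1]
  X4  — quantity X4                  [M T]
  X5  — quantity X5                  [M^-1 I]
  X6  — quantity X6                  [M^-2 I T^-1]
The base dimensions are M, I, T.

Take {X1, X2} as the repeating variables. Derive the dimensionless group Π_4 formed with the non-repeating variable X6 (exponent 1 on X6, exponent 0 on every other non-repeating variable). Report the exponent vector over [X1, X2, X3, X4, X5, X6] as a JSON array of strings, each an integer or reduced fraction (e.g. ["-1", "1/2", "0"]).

["1", "0", "0", "0", "0", "1"]

Exponent matrix [M,I,T] × [X1,X2,X3,X4,X5,X6]:
  M: [ 2  0  1  1 -1 -2]
  I: [-1 -1 -1  0  1  1]
  T: [ 1 -1  0  1  0 -1]
Row reduction gives pivot columns X1,X2; rank = 2
Repeat: X1,X2; free: X3,X4,X5,X6
RREF:
  r0: [   1    0  1/2  1/2 -1/2   -1]
  r1: [   0    1  1/2 -1/2 -1/2    0]
  r2: [   0    0    0    0    0    0]
Fix exponent of X6 at 1, X3 at 0, X4 at 0, X5 at 0; solve each RREF row for its pivot's exponent:
  r0: exp(X1) + (-1)·1 = 0 ⇒ exp(X1) = 1
  r1: exp(X2) + (0)·1 = 0 ⇒ exp(X2) = 0
Π_4 = X1 · X6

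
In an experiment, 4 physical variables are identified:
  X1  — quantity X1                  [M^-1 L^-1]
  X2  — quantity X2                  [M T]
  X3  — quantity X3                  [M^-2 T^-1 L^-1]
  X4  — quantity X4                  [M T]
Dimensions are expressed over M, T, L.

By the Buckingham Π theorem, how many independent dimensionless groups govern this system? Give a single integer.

2

Exponent matrix [M,T,L] × [X1,X2,X3,X4]:
  M: [-1  1 -2  1]
  T: [ 0  1 -1  1]
  L: [-1  0 -1  0]
RREF → pivots at {X1,X2} ⇒ r = 2
4 vars − rank 2 = 2 Π groups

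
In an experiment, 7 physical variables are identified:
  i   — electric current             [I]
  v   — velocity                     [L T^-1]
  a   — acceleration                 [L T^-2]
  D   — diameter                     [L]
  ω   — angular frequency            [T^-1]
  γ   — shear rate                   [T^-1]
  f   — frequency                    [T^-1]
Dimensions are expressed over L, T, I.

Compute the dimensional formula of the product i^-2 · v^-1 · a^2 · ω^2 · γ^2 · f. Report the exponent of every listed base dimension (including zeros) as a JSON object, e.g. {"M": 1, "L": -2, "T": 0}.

Write exponents as rows L,T,I / cols i,v,a,D,ω,γ,f:
  L: [ 0  1  1  1  0  0  0]
  T: [ 0 -1 -2  0 -1 -1 -1]
  I: [ 1  0  0  0  0  0  0]
  [L]: (-2)·0+(-1)·1+(2)·1+(2)·0+(2)·0+(1)·0 = 1
  [T]: (-2)·0+(-1)·-1+(2)·-2+(2)·-1+(2)·-1+(1)·-1 = -8
  [I]: (-2)·1+(-1)·0+(2)·0+(2)·0+(2)·0+(1)·0 = -2
⇒ L T^-8 I^-2

{"L": 1, "T": -8, "I": -2}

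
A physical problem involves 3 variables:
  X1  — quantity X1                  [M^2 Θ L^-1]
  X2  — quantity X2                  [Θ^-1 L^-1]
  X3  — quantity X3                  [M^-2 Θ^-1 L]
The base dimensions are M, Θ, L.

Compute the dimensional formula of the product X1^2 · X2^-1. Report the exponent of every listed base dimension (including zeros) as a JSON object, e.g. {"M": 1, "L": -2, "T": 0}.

{"M": 4, "Θ": 3, "L": -1}

Write exponents as rows M,Θ,L / cols X1,X2,X3:
  M: [ 2  0 -2]
  Θ: [ 1 -1 -1]
  L: [-1 -1  1]
  [M]: (2)·2+(-1)·0 = 4
  [Θ]: (2)·1+(-1)·-1 = 3
  [L]: (2)·-1+(-1)·-1 = -1
⇒ M^4 Θ^3 L^-1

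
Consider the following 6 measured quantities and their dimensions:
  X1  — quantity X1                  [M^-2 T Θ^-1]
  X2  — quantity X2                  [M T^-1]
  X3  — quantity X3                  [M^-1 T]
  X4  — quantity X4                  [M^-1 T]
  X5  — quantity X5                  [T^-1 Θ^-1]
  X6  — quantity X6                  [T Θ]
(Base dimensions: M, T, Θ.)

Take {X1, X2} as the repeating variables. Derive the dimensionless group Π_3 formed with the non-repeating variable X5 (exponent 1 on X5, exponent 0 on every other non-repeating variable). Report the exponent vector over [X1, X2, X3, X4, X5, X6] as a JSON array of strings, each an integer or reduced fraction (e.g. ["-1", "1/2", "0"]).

["-1", "-2", "0", "0", "1", "0"]

Write exponents as rows M,T,Θ / cols X1,X2,X3,X4,X5,X6:
  M: [-2  1 -1 -1  0  0]
  T: [ 1 -1  1  1 -1  1]
  Θ: [-1  0  0  0 -1  1]
Echelon form has 2 nonzero rows (pivots: X1,X2)
Pivot set = {X1,X2}, free = {X3,X4,X5,X6}
RREF:
  r0: [   1    0    0    0    1   -1]
  r1: [   0    1   -1   -1    2   -2]
  r2: [   0    0    0    0    0    0]
Fix exponent of X5 at 1, X3 at 0, X4 at 0, X6 at 0; solve each RREF row for its pivot's exponent:
  r0: exp(X1) + (1)·1 = 0 ⇒ exp(X1) = -1
  r1: exp(X2) + (2)·1 = 0 ⇒ exp(X2) = -2
Π_3 = X1^-1 · X2^-2 · X5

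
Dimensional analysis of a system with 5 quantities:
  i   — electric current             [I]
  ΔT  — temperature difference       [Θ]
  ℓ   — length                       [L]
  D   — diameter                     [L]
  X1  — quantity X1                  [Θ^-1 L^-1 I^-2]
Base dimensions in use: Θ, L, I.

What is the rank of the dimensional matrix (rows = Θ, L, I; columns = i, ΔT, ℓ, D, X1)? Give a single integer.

3

Exponent matrix [Θ,L,I] × [i,ΔT,ℓ,D,X1]:
  Θ: [ 0  1  0  0 -1]
  L: [ 0  0  1  1 -1]
  I: [ 1  0  0  0 -2]
RREF → pivots at {i,ΔT,ℓ} ⇒ r = 3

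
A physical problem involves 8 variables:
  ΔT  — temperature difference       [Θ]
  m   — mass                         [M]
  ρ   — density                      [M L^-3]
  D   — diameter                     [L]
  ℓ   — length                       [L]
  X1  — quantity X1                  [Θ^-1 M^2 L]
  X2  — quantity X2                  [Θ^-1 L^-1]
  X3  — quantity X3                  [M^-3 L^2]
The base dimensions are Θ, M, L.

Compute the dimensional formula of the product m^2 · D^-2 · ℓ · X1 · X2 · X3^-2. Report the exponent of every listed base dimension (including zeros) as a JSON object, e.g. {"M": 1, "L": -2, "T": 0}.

{"Θ": -2, "M": 10, "L": -5}

Exponent matrix [Θ,M,L] × [ΔT,m,ρ,D,ℓ,X1,X2,X3]:
  Θ: [ 1  0  0  0  0 -1 -1  0]
  M: [ 0  1  1  0  0  2  0 -3]
  L: [ 0  0 -3  1  1  1 -1  2]
  [Θ]: (2)·0+(-2)·0+(1)·0+(1)·-1+(1)·-1+(-2)·0 = -2
  [M]: (2)·1+(-2)·0+(1)·0+(1)·2+(1)·0+(-2)·-3 = 10
  [L]: (2)·0+(-2)·1+(1)·1+(1)·1+(1)·-1+(-2)·2 = -5
⇒ Θ^-2 M^10 L^-5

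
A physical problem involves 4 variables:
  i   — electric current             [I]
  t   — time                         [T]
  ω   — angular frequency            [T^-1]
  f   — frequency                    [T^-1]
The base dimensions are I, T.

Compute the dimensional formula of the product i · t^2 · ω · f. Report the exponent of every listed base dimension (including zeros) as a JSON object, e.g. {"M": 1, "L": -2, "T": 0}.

Write exponents as rows I,T / cols i,t,ω,f:
  I: [ 1  0  0  0]
  T: [ 0  1 -1 -1]
  [I]: (1)·1+(2)·0+(1)·0+(1)·0 = 1
  [T]: (1)·0+(2)·1+(1)·-1+(1)·-1 = 0
⇒ I

{"I": 1, "T": 0}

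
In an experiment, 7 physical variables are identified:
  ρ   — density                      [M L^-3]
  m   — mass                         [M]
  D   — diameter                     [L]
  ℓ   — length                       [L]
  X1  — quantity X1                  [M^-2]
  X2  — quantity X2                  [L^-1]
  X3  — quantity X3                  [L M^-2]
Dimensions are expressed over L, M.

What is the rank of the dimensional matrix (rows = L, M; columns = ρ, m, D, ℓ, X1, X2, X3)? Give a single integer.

2

Exponent matrix [L,M] × [ρ,m,D,ℓ,X1,X2,X3]:
  L: [-3  0  1  1  0 -1  1]
  M: [ 1  1  0  0 -2  0 -2]
RREF → pivots at {ρ,m} ⇒ r = 2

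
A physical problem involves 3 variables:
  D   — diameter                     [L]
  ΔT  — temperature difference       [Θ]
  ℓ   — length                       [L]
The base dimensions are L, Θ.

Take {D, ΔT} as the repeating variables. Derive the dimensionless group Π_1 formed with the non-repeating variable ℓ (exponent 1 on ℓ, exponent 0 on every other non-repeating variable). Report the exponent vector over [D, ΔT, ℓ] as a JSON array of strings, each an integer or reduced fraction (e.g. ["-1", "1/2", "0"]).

Dimensional matrix (L×Θ by D×ΔT×ℓ):
  L: [ 1  0  1]
  Θ: [ 0  1  0]
Echelon form has 2 nonzero rows (pivots: D,ΔT)
Pivot set = {D,ΔT}, free = {ℓ}
RREF:
  r0: [   1    0    1]
  r1: [   0    1    0]
Fix exponent of ℓ at 1; solve each RREF row for its pivot's exponent:
  r0: exp(D) + (1)·1 = 0 ⇒ exp(D) = -1
  r1: exp(ΔT) + (0)·1 = 0 ⇒ exp(ΔT) = 0
Π_1 = D^-1 · ℓ

["-1", "0", "1"]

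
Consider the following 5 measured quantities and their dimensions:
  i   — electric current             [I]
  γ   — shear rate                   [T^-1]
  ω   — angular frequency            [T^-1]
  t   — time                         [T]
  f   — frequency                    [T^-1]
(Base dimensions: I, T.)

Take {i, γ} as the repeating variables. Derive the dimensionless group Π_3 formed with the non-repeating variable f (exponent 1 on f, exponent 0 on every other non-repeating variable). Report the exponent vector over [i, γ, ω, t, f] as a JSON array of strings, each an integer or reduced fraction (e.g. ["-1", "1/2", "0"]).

["0", "-1", "0", "0", "1"]

Write exponents as rows I,T / cols i,γ,ω,t,f:
  I: [ 1  0  0  0  0]
  T: [ 0 -1 -1  1 -1]
Row reduction gives pivot columns i,γ; rank = 2
Pivot set = {i,γ}, free = {ω,t,f}
RREF:
  r0: [   1    0    0    0    0]
  r1: [   0    1    1   -1    1]
Fix exponent of f at 1, ω at 0, t at 0; solve each RREF row for its pivot's exponent:
  r0: exp(i) + (0)·1 = 0 ⇒ exp(i) = 0
  r1: exp(γ) + (1)·1 = 0 ⇒ exp(γ) = -1
Π_3 = γ^-1 · f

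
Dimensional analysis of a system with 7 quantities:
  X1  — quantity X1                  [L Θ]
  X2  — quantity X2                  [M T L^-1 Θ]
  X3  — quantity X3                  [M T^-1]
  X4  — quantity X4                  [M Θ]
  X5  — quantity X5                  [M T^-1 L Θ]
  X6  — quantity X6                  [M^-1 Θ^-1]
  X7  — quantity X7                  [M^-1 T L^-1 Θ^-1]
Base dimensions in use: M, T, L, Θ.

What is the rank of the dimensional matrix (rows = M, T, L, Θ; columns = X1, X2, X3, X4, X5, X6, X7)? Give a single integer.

3

Dimensional matrix (M×T×L×Θ by X1×X2×X3×X4×X5×X6×X7):
  M: [ 0  1  1  1  1 -1 -1]
  T: [ 0  1 -1  0 -1  0  1]
  L: [ 1 -1  0  0  1  0 -1]
  Θ: [ 1  1  0  1  1 -1 -1]
RREF → pivots at {X1,X2,X3} ⇒ r = 3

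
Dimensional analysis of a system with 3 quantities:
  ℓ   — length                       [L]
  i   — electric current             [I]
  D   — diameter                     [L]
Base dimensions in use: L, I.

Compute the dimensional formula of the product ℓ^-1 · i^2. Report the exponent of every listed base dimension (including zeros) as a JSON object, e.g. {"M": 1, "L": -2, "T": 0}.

{"L": -1, "I": 2}

Dimensional matrix (L×I by ℓ×i×D):
  L: [ 1  0  1]
  I: [ 0  1  0]
  [L]: (-1)·1+(2)·0 = -1
  [I]: (-1)·0+(2)·1 = 2
⇒ L^-1 I^2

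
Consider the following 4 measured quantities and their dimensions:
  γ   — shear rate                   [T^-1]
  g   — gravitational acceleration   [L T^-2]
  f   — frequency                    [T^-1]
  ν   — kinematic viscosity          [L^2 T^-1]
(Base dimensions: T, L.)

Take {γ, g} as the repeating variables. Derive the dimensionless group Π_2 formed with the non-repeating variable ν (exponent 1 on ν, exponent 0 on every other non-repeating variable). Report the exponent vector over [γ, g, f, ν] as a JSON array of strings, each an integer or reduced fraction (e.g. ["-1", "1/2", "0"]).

["3", "-2", "0", "1"]

Dimensional matrix (T×L by γ×g×f×ν):
  T: [-1 -2 -1 -1]
  L: [ 0  1  0  2]
RREF → pivots at {γ,g} ⇒ r = 2
Repeat: γ,g; free: f,ν
RREF:
  r0: [   1    0    1   -3]
  r1: [   0    1    0    2]
Fix exponent of ν at 1, f at 0; solve each RREF row for its pivot's exponent:
  r0: exp(γ) + (-3)·1 = 0 ⇒ exp(γ) = 3
  r1: exp(g) + (2)·1 = 0 ⇒ exp(g) = -2
Π_2 = γ^3 · g^-2 · ν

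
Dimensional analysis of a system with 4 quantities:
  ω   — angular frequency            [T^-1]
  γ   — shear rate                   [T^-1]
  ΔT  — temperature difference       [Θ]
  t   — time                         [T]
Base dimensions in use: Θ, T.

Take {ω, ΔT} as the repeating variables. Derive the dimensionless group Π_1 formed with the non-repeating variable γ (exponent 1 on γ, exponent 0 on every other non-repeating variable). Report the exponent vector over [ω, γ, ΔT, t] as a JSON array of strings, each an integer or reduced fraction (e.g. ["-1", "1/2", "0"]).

["-1", "1", "0", "0"]

Write exponents as rows Θ,T / cols ω,γ,ΔT,t:
  Θ: [ 0  0  1  0]
  T: [-1 -1  0  1]
Echelon form has 2 nonzero rows (pivots: ω,ΔT)
Pivot set = {ω,ΔT}, free = {γ,t}
RREF:
  r0: [   1    1    0   -1]
  r1: [   0    0    1    0]
Fix exponent of γ at 1, t at 0; solve each RREF row for its pivot's exponent:
  r0: exp(ω) + (1)·1 = 0 ⇒ exp(ω) = -1
  r1: exp(ΔT) + (0)·1 = 0 ⇒ exp(ΔT) = 0
Π_1 = ω^-1 · γ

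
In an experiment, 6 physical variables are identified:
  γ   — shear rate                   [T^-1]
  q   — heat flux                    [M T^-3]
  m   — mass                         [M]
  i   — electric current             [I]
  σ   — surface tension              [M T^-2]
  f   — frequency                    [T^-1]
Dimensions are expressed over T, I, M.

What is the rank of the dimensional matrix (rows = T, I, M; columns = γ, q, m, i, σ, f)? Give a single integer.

3

Write exponents as rows T,I,M / cols γ,q,m,i,σ,f:
  T: [-1 -3  0  0 -2 -1]
  I: [ 0  0  0  1  0  0]
  M: [ 0  1  1  0  1  0]
Row reduction gives pivot columns γ,q,i; rank = 3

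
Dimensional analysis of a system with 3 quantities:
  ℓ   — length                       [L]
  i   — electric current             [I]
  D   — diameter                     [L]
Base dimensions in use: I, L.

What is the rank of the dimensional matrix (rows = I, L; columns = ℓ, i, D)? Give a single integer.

2

Dimensional matrix (I×L by ℓ×i×D):
  I: [ 0  1  0]
  L: [ 1  0  1]
RREF → pivots at {ℓ,i} ⇒ r = 2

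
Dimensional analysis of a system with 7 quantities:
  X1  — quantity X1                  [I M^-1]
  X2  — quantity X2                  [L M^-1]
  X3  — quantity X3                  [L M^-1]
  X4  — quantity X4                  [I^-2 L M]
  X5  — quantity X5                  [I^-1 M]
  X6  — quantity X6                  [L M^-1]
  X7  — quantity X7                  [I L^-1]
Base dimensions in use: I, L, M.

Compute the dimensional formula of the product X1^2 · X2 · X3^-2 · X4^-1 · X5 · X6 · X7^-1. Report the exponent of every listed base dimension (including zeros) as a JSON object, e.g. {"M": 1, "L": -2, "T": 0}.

{"I": 2, "L": 0, "M": -2}

Dimensional matrix (I×L×M by X1×X2×X3×X4×X5×X6×X7):
  I: [ 1  0  0 -2 -1  0  1]
  L: [ 0  1  1  1  0  1 -1]
  M: [-1 -1 -1  1  1 -1  0]
  [I]: (2)·1+(1)·0+(-2)·0+(-1)·-2+(1)·-1+(1)·0+(-1)·1 = 2
  [L]: (2)·0+(1)·1+(-2)·1+(-1)·1+(1)·0+(1)·1+(-1)·-1 = 0
  [M]: (2)·-1+(1)·-1+(-2)·-1+(-1)·1+(1)·1+(1)·-1+(-1)·0 = -2
⇒ I^2 M^-2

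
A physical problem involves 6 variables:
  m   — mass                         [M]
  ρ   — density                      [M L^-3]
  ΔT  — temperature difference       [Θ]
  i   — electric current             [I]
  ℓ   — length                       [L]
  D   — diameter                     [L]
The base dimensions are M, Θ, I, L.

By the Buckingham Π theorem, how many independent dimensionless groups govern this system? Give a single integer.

2

Write exponents as rows M,Θ,I,L / cols m,ρ,ΔT,i,ℓ,D:
  M: [ 1  1  0  0  0  0]
  Θ: [ 0  0  1  0  0  0]
  I: [ 0  0  0  1  0  0]
  L: [ 0 -3  0  0  1  1]
Echelon form has 4 nonzero rows (pivots: m,ρ,ΔT,i)
Π count = n − r = 6 − 4 = 2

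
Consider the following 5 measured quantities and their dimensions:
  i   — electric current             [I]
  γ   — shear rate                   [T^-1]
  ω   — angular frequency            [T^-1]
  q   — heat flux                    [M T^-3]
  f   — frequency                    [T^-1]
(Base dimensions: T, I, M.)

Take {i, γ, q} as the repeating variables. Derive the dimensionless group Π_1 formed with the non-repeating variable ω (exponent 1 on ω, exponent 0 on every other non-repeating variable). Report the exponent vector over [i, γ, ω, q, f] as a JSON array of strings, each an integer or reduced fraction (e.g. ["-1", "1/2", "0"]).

["0", "-1", "1", "0", "0"]

Exponent matrix [T,I,M] × [i,γ,ω,q,f]:
  T: [ 0 -1 -1 -3 -1]
  I: [ 1  0  0  0  0]
  M: [ 0  0  0  1  0]
Echelon form has 3 nonzero rows (pivots: i,γ,q)
Repeat: i,γ,q; free: ω,f
RREF:
  r0: [   1    0    0    0    0]
  r1: [   0    1    1    0    1]
  r2: [   0    0    0    1    0]
Fix exponent of ω at 1, f at 0; solve each RREF row for its pivot's exponent:
  r0: exp(i) + (0)·1 = 0 ⇒ exp(i) = 0
  r1: exp(γ) + (1)·1 = 0 ⇒ exp(γ) = -1
  r2: exp(q) + (0)·1 = 0 ⇒ exp(q) = 0
Π_1 = γ^-1 · ω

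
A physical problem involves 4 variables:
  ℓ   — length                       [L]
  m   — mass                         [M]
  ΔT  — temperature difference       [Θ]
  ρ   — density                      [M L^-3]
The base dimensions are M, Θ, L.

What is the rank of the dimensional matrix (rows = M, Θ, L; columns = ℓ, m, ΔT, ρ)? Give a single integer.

Dimensional matrix (M×Θ×L by ℓ×m×ΔT×ρ):
  M: [ 0  1  0  1]
  Θ: [ 0  0  1  0]
  L: [ 1  0  0 -3]
Echelon form has 3 nonzero rows (pivots: ℓ,m,ΔT)

3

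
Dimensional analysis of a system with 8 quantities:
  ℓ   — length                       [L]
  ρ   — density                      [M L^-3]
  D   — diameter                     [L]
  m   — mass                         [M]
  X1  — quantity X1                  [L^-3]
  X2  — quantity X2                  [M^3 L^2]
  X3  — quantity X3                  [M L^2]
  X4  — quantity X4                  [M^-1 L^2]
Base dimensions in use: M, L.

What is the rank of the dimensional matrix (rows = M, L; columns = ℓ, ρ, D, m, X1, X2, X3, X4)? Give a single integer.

Exponent matrix [M,L] × [ℓ,ρ,D,m,X1,X2,X3,X4]:
  M: [ 0  1  0  1  0  3  1 -1]
  L: [ 1 -3  1  0 -3  2  2  2]
Row reduction gives pivot columns ℓ,ρ; rank = 2

2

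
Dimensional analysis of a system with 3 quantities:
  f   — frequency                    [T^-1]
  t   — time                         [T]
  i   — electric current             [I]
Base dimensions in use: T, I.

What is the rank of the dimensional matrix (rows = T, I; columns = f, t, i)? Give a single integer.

Write exponents as rows T,I / cols f,t,i:
  T: [-1  1  0]
  I: [ 0  0  1]
Row reduction gives pivot columns f,i; rank = 2

2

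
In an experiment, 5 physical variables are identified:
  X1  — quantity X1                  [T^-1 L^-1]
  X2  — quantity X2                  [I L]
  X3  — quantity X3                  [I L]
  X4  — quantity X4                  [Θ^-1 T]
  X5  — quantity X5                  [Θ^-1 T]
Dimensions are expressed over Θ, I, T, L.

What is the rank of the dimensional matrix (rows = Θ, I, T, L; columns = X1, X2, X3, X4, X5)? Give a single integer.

Write exponents as rows Θ,I,T,L / cols X1,X2,X3,X4,X5:
  Θ: [ 0  0  0 -1 -1]
  I: [ 0  1  1  0  0]
  T: [-1  0  0  1  1]
  L: [-1  1  1  0  0]
Row reduction gives pivot columns X1,X2,X4; rank = 3

3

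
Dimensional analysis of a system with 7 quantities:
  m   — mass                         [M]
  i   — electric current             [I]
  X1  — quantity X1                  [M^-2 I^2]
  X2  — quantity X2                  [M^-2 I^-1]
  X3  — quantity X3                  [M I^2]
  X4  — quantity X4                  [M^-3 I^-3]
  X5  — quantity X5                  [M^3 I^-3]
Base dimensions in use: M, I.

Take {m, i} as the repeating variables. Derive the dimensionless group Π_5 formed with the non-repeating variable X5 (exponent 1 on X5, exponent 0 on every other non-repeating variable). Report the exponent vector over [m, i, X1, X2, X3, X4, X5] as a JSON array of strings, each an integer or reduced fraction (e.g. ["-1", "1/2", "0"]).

["-3", "3", "0", "0", "0", "0", "1"]

Dimensional matrix (M×I by m×i×X1×X2×X3×X4×X5):
  M: [ 1  0 -2 -2  1 -3  3]
  I: [ 0  1  2 -1  2 -3 -3]
Row reduction gives pivot columns m,i; rank = 2
Pivot set = {m,i}, free = {X1,X2,X3,X4,X5}
RREF:
  r0: [   1    0   -2   -2    1   -3    3]
  r1: [   0    1    2   -1    2   -3   -3]
Fix exponent of X5 at 1, X1 at 0, X2 at 0, X3 at 0, X4 at 0; solve each RREF row for its pivot's exponent:
  r0: exp(m) + (3)·1 = 0 ⇒ exp(m) = -3
  r1: exp(i) + (-3)·1 = 0 ⇒ exp(i) = 3
Π_5 = m^-3 · i^3 · X5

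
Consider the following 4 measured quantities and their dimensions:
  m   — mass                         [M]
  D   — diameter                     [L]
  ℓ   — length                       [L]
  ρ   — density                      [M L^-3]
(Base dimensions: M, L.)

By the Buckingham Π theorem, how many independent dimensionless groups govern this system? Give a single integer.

2

Dimensional matrix (M×L by m×D×ℓ×ρ):
  M: [ 1  0  0  1]
  L: [ 0  1  1 -3]
RREF → pivots at {m,D} ⇒ r = 2
4 vars − rank 2 = 2 Π groups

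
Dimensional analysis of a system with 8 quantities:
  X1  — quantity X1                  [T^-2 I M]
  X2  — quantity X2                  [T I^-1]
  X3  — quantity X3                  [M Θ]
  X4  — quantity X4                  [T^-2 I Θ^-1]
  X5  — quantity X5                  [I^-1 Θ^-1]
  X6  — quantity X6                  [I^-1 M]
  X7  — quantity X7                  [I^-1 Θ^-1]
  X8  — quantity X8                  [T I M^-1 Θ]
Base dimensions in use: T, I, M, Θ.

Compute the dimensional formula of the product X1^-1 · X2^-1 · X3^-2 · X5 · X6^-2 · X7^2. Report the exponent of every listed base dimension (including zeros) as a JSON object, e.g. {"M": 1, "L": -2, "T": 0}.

Dimensional matrix (T×I×M×Θ by X1×X2×X3×X4×X5×X6×X7×X8):
  T: [-2  1  0 -2  0  0  0  1]
  I: [ 1 -1  0  1 -1 -1 -1  1]
  M: [ 1  0  1  0  0  1  0 -1]
  Θ: [ 0  0  1 -1 -1  0 -1  1]
  [T]: (-1)·-2+(-1)·1+(-2)·0+(1)·0+(-2)·0+(2)·0 = 1
  [I]: (-1)·1+(-1)·-1+(-2)·0+(1)·-1+(-2)·-1+(2)·-1 = -1
  [M]: (-1)·1+(-1)·0+(-2)·1+(1)·0+(-2)·1+(2)·0 = -5
  [Θ]: (-1)·0+(-1)·0+(-2)·1+(1)·-1+(-2)·0+(2)·-1 = -5
⇒ T I^-1 M^-5 Θ^-5

{"T": 1, "I": -1, "M": -5, "Θ": -5}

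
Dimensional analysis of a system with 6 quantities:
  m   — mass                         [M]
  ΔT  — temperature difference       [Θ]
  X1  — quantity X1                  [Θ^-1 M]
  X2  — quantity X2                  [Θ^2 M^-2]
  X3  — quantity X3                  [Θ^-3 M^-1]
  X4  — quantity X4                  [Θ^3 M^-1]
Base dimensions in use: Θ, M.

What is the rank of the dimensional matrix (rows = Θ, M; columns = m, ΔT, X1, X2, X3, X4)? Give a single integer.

Write exponents as rows Θ,M / cols m,ΔT,X1,X2,X3,X4:
  Θ: [ 0  1 -1  2 -3  3]
  M: [ 1  0  1 -2 -1 -1]
Row reduction gives pivot columns m,ΔT; rank = 2

2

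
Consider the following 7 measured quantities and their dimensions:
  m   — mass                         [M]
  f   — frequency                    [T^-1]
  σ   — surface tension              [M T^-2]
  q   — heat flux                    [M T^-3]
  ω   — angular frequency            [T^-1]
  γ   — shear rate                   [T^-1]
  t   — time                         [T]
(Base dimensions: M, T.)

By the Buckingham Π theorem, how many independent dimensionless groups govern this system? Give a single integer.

5

Exponent matrix [M,T] × [m,f,σ,q,ω,γ,t]:
  M: [ 1  0  1  1  0  0  0]
  T: [ 0 -1 -2 -3 -1 -1  1]
Row reduction gives pivot columns m,f; rank = 2
n=7, r=2 ⇒ 5 dimensionless groups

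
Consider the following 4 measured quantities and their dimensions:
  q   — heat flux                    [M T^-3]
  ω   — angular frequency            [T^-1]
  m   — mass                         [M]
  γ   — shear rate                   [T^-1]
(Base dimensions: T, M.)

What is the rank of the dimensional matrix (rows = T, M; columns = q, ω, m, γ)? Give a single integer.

Write exponents as rows T,M / cols q,ω,m,γ:
  T: [-3 -1  0 -1]
  M: [ 1  0  1  0]
Row reduction gives pivot columns q,ω; rank = 2

2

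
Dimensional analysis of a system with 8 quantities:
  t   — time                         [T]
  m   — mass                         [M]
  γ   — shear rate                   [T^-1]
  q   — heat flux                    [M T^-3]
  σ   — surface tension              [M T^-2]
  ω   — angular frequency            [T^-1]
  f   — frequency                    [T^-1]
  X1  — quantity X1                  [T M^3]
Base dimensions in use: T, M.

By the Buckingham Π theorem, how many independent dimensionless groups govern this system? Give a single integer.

Exponent matrix [T,M] × [t,m,γ,q,σ,ω,f,X1]:
  T: [ 1  0 -1 -3 -2 -1 -1  1]
  M: [ 0  1  0  1  1  0  0  3]
RREF → pivots at {t,m} ⇒ r = 2
n=8, r=2 ⇒ 6 dimensionless groups

6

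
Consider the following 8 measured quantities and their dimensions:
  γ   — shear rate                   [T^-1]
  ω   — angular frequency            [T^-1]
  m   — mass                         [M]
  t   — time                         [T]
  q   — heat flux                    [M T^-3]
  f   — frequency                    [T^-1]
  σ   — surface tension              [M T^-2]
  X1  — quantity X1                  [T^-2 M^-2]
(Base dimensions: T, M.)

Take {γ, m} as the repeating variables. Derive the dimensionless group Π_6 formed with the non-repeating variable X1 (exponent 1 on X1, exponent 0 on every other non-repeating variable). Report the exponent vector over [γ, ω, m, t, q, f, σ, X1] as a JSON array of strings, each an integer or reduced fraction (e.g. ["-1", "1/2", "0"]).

Write exponents as rows T,M / cols γ,ω,m,t,q,f,σ,X1:
  T: [-1 -1  0  1 -3 -1 -2 -2]
  M: [ 0  0  1  0  1  0  1 -2]
RREF → pivots at {γ,m} ⇒ r = 2
Repeat: γ,m; free: ω,t,q,f,σ,X1
RREF:
  r0: [   1    1    0   -1    3    1    2    2]
  r1: [   0    0    1    0    1    0    1   -2]
Fix exponent of X1 at 1, ω at 0, t at 0, q at 0, f at 0, σ at 0; solve each RREF row for its pivot's exponent:
  r0: exp(γ) + (2)·1 = 0 ⇒ exp(γ) = -2
  r1: exp(m) + (-2)·1 = 0 ⇒ exp(m) = 2
Π_6 = γ^-2 · m^2 · X1

["-2", "0", "2", "0", "0", "0", "0", "1"]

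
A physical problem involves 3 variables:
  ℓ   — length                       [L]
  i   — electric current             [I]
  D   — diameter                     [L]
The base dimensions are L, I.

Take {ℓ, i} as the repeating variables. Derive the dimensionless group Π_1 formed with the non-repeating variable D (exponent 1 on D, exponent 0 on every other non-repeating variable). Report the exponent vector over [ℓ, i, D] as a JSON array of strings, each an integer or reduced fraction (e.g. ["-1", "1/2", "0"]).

Write exponents as rows L,I / cols ℓ,i,D:
  L: [ 1  0  1]
  I: [ 0  1  0]
RREF → pivots at {ℓ,i} ⇒ r = 2
Repeat: ℓ,i; free: D
RREF:
  r0: [   1    0    1]
  r1: [   0    1    0]
Fix exponent of D at 1; solve each RREF row for its pivot's exponent:
  r0: exp(ℓ) + (1)·1 = 0 ⇒ exp(ℓ) = -1
  r1: exp(i) + (0)·1 = 0 ⇒ exp(i) = 0
Π_1 = ℓ^-1 · D

["-1", "0", "1"]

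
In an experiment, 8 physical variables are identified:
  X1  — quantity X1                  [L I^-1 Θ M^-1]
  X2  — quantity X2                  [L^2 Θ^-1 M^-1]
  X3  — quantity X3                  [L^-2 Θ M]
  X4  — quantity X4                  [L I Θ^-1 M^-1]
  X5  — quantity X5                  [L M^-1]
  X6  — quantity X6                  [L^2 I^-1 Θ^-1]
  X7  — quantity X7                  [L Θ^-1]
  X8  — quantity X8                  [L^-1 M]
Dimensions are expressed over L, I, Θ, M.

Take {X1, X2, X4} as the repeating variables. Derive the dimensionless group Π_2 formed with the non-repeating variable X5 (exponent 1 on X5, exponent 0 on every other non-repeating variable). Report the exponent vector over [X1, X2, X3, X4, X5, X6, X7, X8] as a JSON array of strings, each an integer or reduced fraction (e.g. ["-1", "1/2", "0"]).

Dimensional matrix (L×I×Θ×M by X1×X2×X3×X4×X5×X6×X7×X8):
  L: [ 1  2 -2  1  1  2  1 -1]
  I: [-1  0  0  1  0 -1  0  0]
  Θ: [ 1 -1  1 -1  0 -1 -1  0]
  M: [-1 -1  1 -1 -1  0  0  1]
RREF → pivots at {X1,X2,X4} ⇒ r = 3
Repeat: X1,X2,X4; free: X3,X5,X6,X7,X8
RREF:
  r0: [   1    0    0    0  1/2 -1/2 -1/2 -1/2]
  r1: [   0    1   -1    0    0    2    1    0]
  r2: [   0    0    0    1  1/2 -3/2 -1/2 -1/2]
  r3: [   0    0    0    0    0    0    0    0]
Fix exponent of X5 at 1, X3 at 0, X6 at 0, X7 at 0, X8 at 0; solve each RREF row for its pivot's exponent:
  r0: exp(X1) + (1/2)·1 = 0 ⇒ exp(X1) = -1/2
  r1: exp(X2) + (0)·1 = 0 ⇒ exp(X2) = 0
  r2: exp(X4) + (1/2)·1 = 0 ⇒ exp(X4) = -1/2
Π_2 = X1^(-1/2) · X4^(-1/2) · X5

["-1/2", "0", "0", "-1/2", "1", "0", "0", "0"]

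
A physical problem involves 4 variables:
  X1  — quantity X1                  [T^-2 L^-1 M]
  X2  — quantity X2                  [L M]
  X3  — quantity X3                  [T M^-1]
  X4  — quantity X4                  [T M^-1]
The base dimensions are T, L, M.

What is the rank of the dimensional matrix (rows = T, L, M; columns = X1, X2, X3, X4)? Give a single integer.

2

Exponent matrix [T,L,M] × [X1,X2,X3,X4]:
  T: [-2  0  1  1]
  L: [-1  1  0  0]
  M: [ 1  1 -1 -1]
Echelon form has 2 nonzero rows (pivots: X1,X2)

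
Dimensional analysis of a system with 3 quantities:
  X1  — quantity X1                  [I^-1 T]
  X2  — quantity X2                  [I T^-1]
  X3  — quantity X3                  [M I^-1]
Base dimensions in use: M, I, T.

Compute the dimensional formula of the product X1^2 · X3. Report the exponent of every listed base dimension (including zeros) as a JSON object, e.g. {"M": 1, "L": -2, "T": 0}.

Exponent matrix [M,I,T] × [X1,X2,X3]:
  M: [ 0  0  1]
  I: [-1  1 -1]
  T: [ 1 -1  0]
  [M]: (2)·0+(1)·1 = 1
  [I]: (2)·-1+(1)·-1 = -3
  [T]: (2)·1+(1)·0 = 2
⇒ M I^-3 T^2

{"M": 1, "I": -3, "T": 2}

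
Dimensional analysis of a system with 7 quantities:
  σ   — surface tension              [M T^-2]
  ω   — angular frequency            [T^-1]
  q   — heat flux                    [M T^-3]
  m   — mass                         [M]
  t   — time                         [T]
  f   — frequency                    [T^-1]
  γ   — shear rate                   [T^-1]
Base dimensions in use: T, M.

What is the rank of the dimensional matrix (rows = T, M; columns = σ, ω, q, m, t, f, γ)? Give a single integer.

2

Dimensional matrix (T×M by σ×ω×q×m×t×f×γ):
  T: [-2 -1 -3  0  1 -1 -1]
  M: [ 1  0  1  1  0  0  0]
Row reduction gives pivot columns σ,ω; rank = 2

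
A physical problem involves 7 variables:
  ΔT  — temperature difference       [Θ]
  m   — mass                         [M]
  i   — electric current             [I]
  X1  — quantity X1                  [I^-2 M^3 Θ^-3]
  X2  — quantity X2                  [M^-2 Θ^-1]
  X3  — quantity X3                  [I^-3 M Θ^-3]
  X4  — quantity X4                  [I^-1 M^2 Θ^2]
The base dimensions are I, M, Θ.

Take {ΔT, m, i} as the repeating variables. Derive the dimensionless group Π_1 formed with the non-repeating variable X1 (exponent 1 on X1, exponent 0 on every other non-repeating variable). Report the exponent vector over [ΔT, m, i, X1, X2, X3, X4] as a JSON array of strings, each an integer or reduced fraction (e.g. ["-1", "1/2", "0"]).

["3", "-3", "2", "1", "0", "0", "0"]

Write exponents as rows I,M,Θ / cols ΔT,m,i,X1,X2,X3,X4:
  I: [ 0  0  1 -2  0 -3 -1]
  M: [ 0  1  0  3 -2  1  2]
  Θ: [ 1  0  0 -3 -1 -3  2]
Echelon form has 3 nonzero rows (pivots: ΔT,m,i)
Pivot set = {ΔT,m,i}, free = {X1,X2,X3,X4}
RREF:
  r0: [   1    0    0   -3   -1   -3    2]
  r1: [   0    1    0    3   -2    1    2]
  r2: [   0    0    1   -2    0   -3   -1]
Fix exponent of X1 at 1, X2 at 0, X3 at 0, X4 at 0; solve each RREF row for its pivot's exponent:
  r0: exp(ΔT) + (-3)·1 = 0 ⇒ exp(ΔT) = 3
  r1: exp(m) + (3)·1 = 0 ⇒ exp(m) = -3
  r2: exp(i) + (-2)·1 = 0 ⇒ exp(i) = 2
Π_1 = ΔT^3 · m^-3 · i^2 · X1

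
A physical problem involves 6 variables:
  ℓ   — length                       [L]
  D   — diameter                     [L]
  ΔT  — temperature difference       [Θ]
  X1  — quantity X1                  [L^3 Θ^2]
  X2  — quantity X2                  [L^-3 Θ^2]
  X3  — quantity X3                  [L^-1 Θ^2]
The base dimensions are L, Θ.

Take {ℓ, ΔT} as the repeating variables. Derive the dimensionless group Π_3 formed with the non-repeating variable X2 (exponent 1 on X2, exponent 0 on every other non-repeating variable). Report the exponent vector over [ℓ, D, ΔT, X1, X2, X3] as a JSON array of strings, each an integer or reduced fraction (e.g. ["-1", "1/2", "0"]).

["3", "0", "-2", "0", "1", "0"]

Dimensional matrix (L×Θ by ℓ×D×ΔT×X1×X2×X3):
  L: [ 1  1  0  3 -3 -1]
  Θ: [ 0  0  1  2  2  2]
Row reduction gives pivot columns ℓ,ΔT; rank = 2
Repeat: ℓ,ΔT; free: D,X1,X2,X3
RREF:
  r0: [   1    1    0    3   -3   -1]
  r1: [   0    0    1    2    2    2]
Fix exponent of X2 at 1, D at 0, X1 at 0, X3 at 0; solve each RREF row for its pivot's exponent:
  r0: exp(ℓ) + (-3)·1 = 0 ⇒ exp(ℓ) = 3
  r1: exp(ΔT) + (2)·1 = 0 ⇒ exp(ΔT) = -2
Π_3 = ℓ^3 · ΔT^-2 · X2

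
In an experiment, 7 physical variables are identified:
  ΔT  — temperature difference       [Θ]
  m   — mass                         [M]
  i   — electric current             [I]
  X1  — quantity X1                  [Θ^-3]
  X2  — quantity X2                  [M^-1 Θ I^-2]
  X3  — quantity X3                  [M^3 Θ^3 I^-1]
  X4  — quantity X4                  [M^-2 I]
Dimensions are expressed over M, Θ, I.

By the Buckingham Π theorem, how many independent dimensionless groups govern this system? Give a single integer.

4

Dimensional matrix (M×Θ×I by ΔT×m×i×X1×X2×X3×X4):
  M: [ 0  1  0  0 -1  3 -2]
  Θ: [ 1  0  0 -3  1  3  0]
  I: [ 0  0  1  0 -2 -1  1]
Echelon form has 3 nonzero rows (pivots: ΔT,m,i)
Π count = n − r = 7 − 3 = 4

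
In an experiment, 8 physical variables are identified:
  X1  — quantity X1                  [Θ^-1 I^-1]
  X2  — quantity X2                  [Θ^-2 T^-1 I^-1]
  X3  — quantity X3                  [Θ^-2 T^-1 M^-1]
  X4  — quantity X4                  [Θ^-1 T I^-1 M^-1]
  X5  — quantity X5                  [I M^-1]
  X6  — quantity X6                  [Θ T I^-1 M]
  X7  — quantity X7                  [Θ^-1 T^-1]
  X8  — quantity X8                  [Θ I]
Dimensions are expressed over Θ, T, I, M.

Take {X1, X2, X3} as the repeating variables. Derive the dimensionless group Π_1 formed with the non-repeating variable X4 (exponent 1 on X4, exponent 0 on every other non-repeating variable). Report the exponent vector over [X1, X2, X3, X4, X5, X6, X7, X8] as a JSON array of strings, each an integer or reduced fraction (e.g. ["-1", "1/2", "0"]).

Exponent matrix [Θ,T,I,M] × [X1,X2,X3,X4,X5,X6,X7,X8]:
  Θ: [-1 -2 -2 -1  0  1 -1  1]
  T: [ 0 -1 -1  1  0  1 -1  0]
  I: [-1 -1  0 -1  1 -1  0  1]
  M: [ 0  0 -1 -1 -1  1  0  0]
Row reduction gives pivot columns X1,X2,X3; rank = 3
Pivot set = {X1,X2,X3}, free = {X4,X5,X6,X7,X8}
RREF:
  r0: [   1    0    0    3    0    1   -1   -1]
  r1: [   0    1    0   -2   -1    0    1    0]
  r2: [   0    0    1    1    1   -1    0    0]
  r3: [   0    0    0    0    0    0    0    0]
Fix exponent of X4 at 1, X5 at 0, X6 at 0, X7 at 0, X8 at 0; solve each RREF row for its pivot's exponent:
  r0: exp(X1) + (3)·1 = 0 ⇒ exp(X1) = -3
  r1: exp(X2) + (-2)·1 = 0 ⇒ exp(X2) = 2
  r2: exp(X3) + (1)·1 = 0 ⇒ exp(X3) = -1
Π_1 = X1^-3 · X2^2 · X3^-1 · X4

["-3", "2", "-1", "1", "0", "0", "0", "0"]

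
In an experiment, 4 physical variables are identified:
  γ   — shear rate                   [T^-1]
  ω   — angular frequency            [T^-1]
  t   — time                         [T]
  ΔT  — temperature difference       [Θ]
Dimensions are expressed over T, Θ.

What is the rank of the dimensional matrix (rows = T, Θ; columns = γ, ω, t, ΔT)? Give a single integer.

2

Exponent matrix [T,Θ] × [γ,ω,t,ΔT]:
  T: [-1 -1  1  0]
  Θ: [ 0  0  0  1]
RREF → pivots at {γ,ΔT} ⇒ r = 2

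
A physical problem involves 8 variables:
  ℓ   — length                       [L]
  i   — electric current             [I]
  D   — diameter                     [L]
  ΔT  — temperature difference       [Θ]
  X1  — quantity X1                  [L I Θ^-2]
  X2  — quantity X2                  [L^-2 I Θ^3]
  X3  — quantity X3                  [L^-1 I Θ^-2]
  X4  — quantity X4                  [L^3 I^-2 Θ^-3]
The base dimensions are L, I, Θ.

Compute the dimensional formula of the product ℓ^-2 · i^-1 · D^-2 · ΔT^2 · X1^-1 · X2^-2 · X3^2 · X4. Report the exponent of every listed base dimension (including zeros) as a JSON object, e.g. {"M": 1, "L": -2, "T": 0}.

Write exponents as rows L,I,Θ / cols ℓ,i,D,ΔT,X1,X2,X3,X4:
  L: [ 1  0  1  0  1 -2 -1  3]
  I: [ 0  1  0  0  1  1  1 -2]
  Θ: [ 0  0  0  1 -2  3 -2 -3]
  [L]: (-2)·1+(-1)·0+(-2)·1+(2)·0+(-1)·1+(-2)·-2+(2)·-1+(1)·3 = 0
  [I]: (-2)·0+(-1)·1+(-2)·0+(2)·0+(-1)·1+(-2)·1+(2)·1+(1)·-2 = -4
  [Θ]: (-2)·0+(-1)·0+(-2)·0+(2)·1+(-1)·-2+(-2)·3+(2)·-2+(1)·-3 = -9
⇒ I^-4 Θ^-9

{"L": 0, "I": -4, "Θ": -9}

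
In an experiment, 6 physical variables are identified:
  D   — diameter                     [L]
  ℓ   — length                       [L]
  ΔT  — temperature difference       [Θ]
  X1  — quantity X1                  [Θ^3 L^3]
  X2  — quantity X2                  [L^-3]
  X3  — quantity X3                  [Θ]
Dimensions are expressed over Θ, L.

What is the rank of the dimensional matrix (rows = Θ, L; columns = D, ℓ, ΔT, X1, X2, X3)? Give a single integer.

2

Write exponents as rows Θ,L / cols D,ℓ,ΔT,X1,X2,X3:
  Θ: [ 0  0  1  3  0  1]
  L: [ 1  1  0  3 -3  0]
Row reduction gives pivot columns D,ΔT; rank = 2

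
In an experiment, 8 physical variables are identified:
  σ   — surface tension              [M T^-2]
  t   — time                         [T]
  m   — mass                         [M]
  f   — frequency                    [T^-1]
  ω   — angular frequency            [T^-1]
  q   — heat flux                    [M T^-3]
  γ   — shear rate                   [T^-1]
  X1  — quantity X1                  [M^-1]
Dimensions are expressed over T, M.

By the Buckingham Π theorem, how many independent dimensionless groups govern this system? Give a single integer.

Write exponents as rows T,M / cols σ,t,m,f,ω,q,γ,X1:
  T: [-2  1  0 -1 -1 -3 -1  0]
  M: [ 1  0  1  0  0  1  0 -1]
Echelon form has 2 nonzero rows (pivots: σ,t)
n=8, r=2 ⇒ 6 dimensionless groups

6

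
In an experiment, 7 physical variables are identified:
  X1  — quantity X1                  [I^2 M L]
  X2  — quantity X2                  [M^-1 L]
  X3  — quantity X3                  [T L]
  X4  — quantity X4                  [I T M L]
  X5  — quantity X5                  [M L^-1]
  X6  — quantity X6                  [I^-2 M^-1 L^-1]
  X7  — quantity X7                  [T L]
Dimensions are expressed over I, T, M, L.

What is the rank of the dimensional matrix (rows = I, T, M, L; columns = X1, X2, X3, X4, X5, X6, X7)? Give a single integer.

3

Dimensional matrix (I×T×M×L by X1×X2×X3×X4×X5×X6×X7):
  I: [ 2  0  0  1  0 -2  0]
  T: [ 0  0  1  1  0  0  1]
  M: [ 1 -1  0  1  1 -1  0]
  L: [ 1  1  1  1 -1 -1  1]
RREF → pivots at {X1,X2,X3} ⇒ r = 3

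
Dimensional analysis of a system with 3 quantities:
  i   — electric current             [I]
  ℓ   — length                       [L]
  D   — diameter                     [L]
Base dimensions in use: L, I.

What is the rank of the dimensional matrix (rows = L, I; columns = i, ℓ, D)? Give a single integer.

2

Write exponents as rows L,I / cols i,ℓ,D:
  L: [ 0  1  1]
  I: [ 1  0  0]
Row reduction gives pivot columns i,ℓ; rank = 2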